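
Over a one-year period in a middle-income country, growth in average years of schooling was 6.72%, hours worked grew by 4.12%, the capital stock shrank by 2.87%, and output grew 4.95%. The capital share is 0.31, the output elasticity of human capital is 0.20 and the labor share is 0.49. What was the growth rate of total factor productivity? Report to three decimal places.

2.477%

Labor's share = 1 − 0.31 − 0.2 = 0.49.
The capital stock: 0.31 × (-2.87) = -0.8897 pp.
Average years of schooling: 0.2 × 6.72 = 1.344 pp.
Hours worked: 0.49 × 4.12 = 2.0188 pp.
TFP growth = 4.95 − 2.4731 = 2.4769%.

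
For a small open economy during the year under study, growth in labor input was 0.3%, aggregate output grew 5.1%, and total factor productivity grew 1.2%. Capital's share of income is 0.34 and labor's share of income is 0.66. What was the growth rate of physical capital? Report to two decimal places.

10.89%

Labor's share = 1 − 0.34 = 0.66.
gY = gA + 0.66×0.3 + 0.34×g.
0.34×g = 5.1 − 1.2 − 0.198 = 3.702.
g = 3.702 / 0.34 = 10.8882%.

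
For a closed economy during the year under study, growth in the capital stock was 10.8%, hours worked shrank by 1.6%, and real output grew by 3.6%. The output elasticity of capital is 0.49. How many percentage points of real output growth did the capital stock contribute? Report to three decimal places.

Contribution = share × growth = 0.49 × 10.8 = 5.292 pp.

5.292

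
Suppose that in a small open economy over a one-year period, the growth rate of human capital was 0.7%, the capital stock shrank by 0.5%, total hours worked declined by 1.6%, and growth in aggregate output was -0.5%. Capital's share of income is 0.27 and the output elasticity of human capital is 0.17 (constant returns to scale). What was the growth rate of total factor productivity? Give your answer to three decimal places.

Labor's share = 1 − 0.27 − 0.17 = 0.56.
The capital stock: 0.27 × (-0.5) = -0.135 pp.
Human capital: 0.17 × 0.7 = 0.119 pp.
Total hours worked: 0.56 × (-1.6) = -0.896 pp.
TFP growth = -0.5 + 0.912 = 0.412%.

0.412%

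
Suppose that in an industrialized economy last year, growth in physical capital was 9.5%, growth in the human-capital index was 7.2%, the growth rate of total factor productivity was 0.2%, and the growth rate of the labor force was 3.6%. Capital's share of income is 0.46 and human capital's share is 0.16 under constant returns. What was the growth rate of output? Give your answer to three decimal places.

Labor's share = 1 − 0.46 − 0.16 = 0.38.
Physical capital: 0.46 × 9.5 = 4.37 pp.
The human-capital index: 0.16 × 7.2 = 1.152 pp.
The labor force: 0.38 × 3.6 = 1.368 pp.
Output growth = 0.2 + 6.89 = 7.09%.

7.090%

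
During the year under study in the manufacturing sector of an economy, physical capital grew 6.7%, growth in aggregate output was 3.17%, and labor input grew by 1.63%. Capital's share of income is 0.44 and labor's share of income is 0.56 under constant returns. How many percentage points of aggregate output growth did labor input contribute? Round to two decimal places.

0.91 pp

Labor's share = 1 − 0.44 = 0.56.
Contribution = share × growth = 0.56 × 1.63 = 0.9128 pp.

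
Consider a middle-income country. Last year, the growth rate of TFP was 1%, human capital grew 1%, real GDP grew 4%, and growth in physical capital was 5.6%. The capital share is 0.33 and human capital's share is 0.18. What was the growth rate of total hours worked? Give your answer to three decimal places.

Labor's share = 1 − 0.33 − 0.18 = 0.49.
gY = gA + 0.33×5.6 + 0.18×1 + 0.49×g.
0.49×g = 4 − 1 − 2.028 = 0.972.
g = 0.972 / 0.49 = 1.98367%.

1.984%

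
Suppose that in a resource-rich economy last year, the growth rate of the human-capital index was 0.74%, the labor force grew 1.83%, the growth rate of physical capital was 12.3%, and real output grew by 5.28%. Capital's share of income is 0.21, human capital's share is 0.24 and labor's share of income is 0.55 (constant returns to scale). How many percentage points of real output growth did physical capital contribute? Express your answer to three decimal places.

2.583 pp

Contribution = share × growth = 0.21 × 12.3 = 2.583 pp.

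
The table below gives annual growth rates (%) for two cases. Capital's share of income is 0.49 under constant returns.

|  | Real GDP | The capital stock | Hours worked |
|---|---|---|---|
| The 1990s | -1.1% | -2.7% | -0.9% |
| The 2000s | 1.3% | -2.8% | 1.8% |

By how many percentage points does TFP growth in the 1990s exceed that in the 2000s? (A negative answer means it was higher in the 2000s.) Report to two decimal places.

-1.07 percentage points

Labor's share = 1 − 0.49 = 0.51.
The 1990s: TFP = -1.1 + 1.323 + 0.459 = 0.682%.
The 2000s: TFP = 1.3 + 1.372 − 0.918 = 1.754%.
Difference = 0.682 − (1.754) = -1.072 pp.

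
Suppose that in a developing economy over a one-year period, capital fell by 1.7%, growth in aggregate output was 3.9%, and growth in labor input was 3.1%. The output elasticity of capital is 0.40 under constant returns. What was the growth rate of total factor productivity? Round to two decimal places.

2.72%

Labor's share = 1 − 0.4 = 0.6.
Capital: 0.4 × (-1.7) = -0.68 pp.
Labor input: 0.6 × 3.1 = 1.86 pp.
TFP growth = 3.9 − 1.18 = 2.72%.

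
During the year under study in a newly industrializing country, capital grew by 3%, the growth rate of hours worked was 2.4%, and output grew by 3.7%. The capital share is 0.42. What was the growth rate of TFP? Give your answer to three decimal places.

Labor's share = 1 − 0.42 = 0.58.
Capital: 0.42 × 3 = 1.26 pp.
Hours worked: 0.58 × 2.4 = 1.392 pp.
TFP growth = 3.7 − 2.652 = 1.048%.

TFP growth was 1.048%.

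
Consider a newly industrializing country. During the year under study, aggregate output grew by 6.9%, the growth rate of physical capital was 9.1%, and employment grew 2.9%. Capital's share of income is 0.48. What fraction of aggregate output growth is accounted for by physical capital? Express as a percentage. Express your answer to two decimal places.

Physical capital contributed 0.48 × 9.1 = 4.368 pp.
Share of growth = 4.368 / 6.9 × 100 = 63.3043%.

Physical capital accounted for 63.30% of growth.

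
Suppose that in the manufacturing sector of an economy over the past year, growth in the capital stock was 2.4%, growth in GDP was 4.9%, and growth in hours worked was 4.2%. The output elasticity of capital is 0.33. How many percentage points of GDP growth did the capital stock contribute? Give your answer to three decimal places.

0.792 pp

Contribution = share × growth = 0.33 × 2.4 = 0.792 pp.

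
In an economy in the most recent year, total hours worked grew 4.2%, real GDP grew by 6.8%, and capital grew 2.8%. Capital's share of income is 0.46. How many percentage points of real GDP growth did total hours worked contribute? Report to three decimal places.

2.268

Labor's share = 1 − 0.46 = 0.54.
Contribution = share × growth = 0.54 × 4.2 = 2.268 pp.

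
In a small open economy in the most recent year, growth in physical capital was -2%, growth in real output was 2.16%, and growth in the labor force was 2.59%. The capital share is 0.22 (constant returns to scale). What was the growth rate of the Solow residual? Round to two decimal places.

0.58%

Labor's share = 1 − 0.22 = 0.78.
Physical capital: 0.22 × (-2) = -0.44 pp.
The labor force: 0.78 × 2.59 = 2.0202 pp.
TFP growth = 2.16 − 1.5802 = 0.5798%.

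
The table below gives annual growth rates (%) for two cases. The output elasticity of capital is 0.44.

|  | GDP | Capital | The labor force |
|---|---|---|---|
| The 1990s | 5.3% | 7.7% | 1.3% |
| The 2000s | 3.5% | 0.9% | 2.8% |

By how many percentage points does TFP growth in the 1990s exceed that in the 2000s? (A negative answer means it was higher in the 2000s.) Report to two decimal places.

-0.35 percentage points

Labor's share = 1 − 0.44 = 0.56.
The 1990s: TFP = 5.3 − 3.388 − 0.728 = 1.184%.
The 2000s: TFP = 3.5 − 0.396 − 1.568 = 1.536%.
Difference = 1.184 − (1.536) = -0.352 pp.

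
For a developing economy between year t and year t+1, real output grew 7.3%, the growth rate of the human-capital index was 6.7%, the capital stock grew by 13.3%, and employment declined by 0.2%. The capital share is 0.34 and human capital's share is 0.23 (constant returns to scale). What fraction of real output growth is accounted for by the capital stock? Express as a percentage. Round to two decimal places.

The capital stock contributed 0.34 × 13.3 = 4.522 pp.
Share of growth = 4.522 / 7.3 × 100 = 61.9452%.

The capital stock accounted for 61.95% of growth.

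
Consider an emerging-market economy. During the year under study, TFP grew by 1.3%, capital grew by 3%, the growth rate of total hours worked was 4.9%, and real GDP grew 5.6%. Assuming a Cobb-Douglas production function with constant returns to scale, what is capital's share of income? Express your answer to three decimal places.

gY = gA + α·gK + (1−α)·gL, so gY − gA − gL = α(gK − gL).
5.6 − 1.3 − 4.9 = α × (3 − 4.9).
-0.6 = -1.9 α, so α = 0.31579.

0.316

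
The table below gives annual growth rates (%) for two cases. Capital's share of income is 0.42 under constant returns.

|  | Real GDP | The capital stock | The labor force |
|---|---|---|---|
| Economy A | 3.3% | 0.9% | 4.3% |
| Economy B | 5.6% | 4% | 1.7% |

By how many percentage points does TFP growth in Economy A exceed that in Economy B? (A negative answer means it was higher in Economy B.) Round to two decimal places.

-2.51 percentage points

Labor's share = 1 − 0.42 = 0.58.
Economy A: TFP = 3.3 − 0.378 − 2.494 = 0.428%.
Economy B: TFP = 5.6 − 1.68 − 0.986 = 2.934%.
Difference = 0.428 − (2.934) = -2.506 pp.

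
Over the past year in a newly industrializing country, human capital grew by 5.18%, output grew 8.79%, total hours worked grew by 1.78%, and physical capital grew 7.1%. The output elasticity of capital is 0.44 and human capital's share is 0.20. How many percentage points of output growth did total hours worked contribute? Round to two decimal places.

0.64 pp

Labor's share = 1 − 0.44 − 0.2 = 0.36.
Contribution = share × growth = 0.36 × 1.78 = 0.6408 pp.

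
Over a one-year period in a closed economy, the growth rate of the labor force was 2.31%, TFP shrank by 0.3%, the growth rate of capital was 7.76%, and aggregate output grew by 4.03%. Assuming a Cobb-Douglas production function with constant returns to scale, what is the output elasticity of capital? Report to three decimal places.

gY = gA + α·gK + (1−α)·gL, so gY − gA − gL = α(gK − gL).
4.03 + 0.3 − 2.31 = α × (7.76 − 2.31).
2.02 = 5.45 α, so α = 0.37064.

The output elasticity of capital is 0.371.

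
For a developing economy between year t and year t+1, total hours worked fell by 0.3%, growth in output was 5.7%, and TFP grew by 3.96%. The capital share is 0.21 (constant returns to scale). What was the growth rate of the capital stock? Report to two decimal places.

9.41%

Labor's share = 1 − 0.21 = 0.79.
gY = gA + 0.79×(-0.3) + 0.21×g.
0.21×g = 5.7 − 3.96 + 0.237 = 1.977.
g = 1.977 / 0.21 = 9.4143%.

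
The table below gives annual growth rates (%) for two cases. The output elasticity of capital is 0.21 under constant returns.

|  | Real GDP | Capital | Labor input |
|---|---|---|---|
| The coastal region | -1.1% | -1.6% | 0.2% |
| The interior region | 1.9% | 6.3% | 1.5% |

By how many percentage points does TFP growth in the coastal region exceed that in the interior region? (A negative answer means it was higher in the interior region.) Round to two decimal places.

Labor's share = 1 − 0.21 = 0.79.
The coastal region: TFP = -1.1 + 0.336 − 0.158 = -0.922%.
The interior region: TFP = 1.9 − 1.323 − 1.185 = -0.608%.
Difference = -0.922 − (-0.608) = -0.314 pp.

-0.31 percentage points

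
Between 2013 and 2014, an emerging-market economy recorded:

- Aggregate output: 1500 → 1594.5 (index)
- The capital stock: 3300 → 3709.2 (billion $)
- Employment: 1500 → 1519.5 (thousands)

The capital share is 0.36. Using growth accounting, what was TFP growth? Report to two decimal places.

TFP grew 1.00%.

Aggregate output growth = (1594.5 − 1500) / 1500 = 6.3%.
The capital stock growth = (3709.2 − 3300) / 3300 = 12.4%.
Employment growth = (1519.5 − 1500) / 1500 = 1.3%.
Labor's share = 1 − 0.36 = 0.64.
The capital stock: 0.36 × 12.4 = 4.464 pp.
Employment: 0.64 × 1.3 = 0.832 pp.
TFP growth = 6.3 − 5.296 = 1.004%.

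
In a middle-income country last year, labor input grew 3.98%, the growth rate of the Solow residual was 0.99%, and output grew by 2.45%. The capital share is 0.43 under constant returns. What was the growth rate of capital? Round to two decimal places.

-1.88%

Labor's share = 1 − 0.43 = 0.57.
gY = gA + 0.57×3.98 + 0.43×g.
0.43×g = 2.45 − 0.99 − 2.2686 = -0.8086.
g = -0.8086 / 0.43 = -1.8805%.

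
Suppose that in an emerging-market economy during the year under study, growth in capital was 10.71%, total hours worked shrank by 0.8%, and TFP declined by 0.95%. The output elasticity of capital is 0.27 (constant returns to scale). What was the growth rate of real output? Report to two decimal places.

Real output grew 1.36%.

Labor's share = 1 − 0.27 = 0.73.
Capital: 0.27 × 10.71 = 2.8917 pp.
Total hours worked: 0.73 × (-0.8) = -0.584 pp.
Output growth = -0.95 + 2.3077 = 1.3577%.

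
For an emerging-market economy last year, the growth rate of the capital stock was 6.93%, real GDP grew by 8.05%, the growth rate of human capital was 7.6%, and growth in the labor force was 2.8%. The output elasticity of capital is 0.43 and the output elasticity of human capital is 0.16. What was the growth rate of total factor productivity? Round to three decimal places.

Total factor productivity grew 2.706%.

Labor's share = 1 − 0.43 − 0.16 = 0.41.
The capital stock: 0.43 × 6.93 = 2.9799 pp.
Human capital: 0.16 × 7.6 = 1.216 pp.
The labor force: 0.41 × 2.8 = 1.148 pp.
TFP growth = 8.05 − 5.3439 = 2.7061%.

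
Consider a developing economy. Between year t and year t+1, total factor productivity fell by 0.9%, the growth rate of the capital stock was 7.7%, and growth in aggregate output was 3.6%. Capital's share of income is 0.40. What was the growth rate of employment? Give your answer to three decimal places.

Employment growth was 2.367%.

Labor's share = 1 − 0.4 = 0.6.
gY = gA + 0.4×7.7 + 0.6×g.
0.6×g = 3.6 + 0.9 − 3.08 = 1.42.
g = 1.42 / 0.6 = 2.36667%.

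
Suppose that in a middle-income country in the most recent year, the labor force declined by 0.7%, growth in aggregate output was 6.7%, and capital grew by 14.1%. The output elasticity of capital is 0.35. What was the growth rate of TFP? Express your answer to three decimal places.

TFP growth was 2.220%.

Labor's share = 1 − 0.35 = 0.65.
Capital: 0.35 × 14.1 = 4.935 pp.
The labor force: 0.65 × (-0.7) = -0.455 pp.
TFP growth = 6.7 − 4.48 = 2.22%.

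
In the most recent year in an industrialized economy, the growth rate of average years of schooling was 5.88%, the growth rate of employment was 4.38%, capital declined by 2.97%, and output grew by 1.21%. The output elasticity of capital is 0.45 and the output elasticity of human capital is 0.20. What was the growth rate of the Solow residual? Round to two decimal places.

-0.16%

Labor's share = 1 − 0.45 − 0.2 = 0.35.
Capital: 0.45 × (-2.97) = -1.3365 pp.
Average years of schooling: 0.2 × 5.88 = 1.176 pp.
Employment: 0.35 × 4.38 = 1.533 pp.
TFP growth = 1.21 − 1.3725 = -0.1625%.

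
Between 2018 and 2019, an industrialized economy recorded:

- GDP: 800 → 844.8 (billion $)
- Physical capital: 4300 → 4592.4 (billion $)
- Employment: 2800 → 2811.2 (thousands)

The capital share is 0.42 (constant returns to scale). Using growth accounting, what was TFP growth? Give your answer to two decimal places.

GDP growth = (844.8 − 800) / 800 = 5.6%.
Physical capital growth = (4592.4 − 4300) / 4300 = 6.8%.
Employment growth = (2811.2 − 2800) / 2800 = 0.4%.
Labor's share = 1 − 0.42 = 0.58.
Physical capital: 0.42 × 6.8 = 2.856 pp.
Employment: 0.58 × 0.4 = 0.232 pp.
TFP growth = 5.6 − 3.088 = 2.512%.

2.51%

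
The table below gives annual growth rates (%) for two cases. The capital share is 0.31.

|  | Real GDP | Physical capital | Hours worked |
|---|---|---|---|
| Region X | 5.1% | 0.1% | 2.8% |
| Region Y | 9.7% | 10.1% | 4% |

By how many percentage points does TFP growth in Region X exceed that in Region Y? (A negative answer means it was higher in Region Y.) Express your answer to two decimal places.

-0.67 percentage points

Labor's share = 1 − 0.31 = 0.69.
Region X: TFP = 5.1 − 0.031 − 1.932 = 3.137%.
Region Y: TFP = 9.7 − 3.131 − 2.76 = 3.809%.
Difference = 3.137 − (3.809) = -0.672 pp.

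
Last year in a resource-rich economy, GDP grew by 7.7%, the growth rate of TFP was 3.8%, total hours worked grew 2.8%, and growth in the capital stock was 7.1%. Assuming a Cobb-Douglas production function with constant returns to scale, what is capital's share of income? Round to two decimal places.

gY = gA + α·gK + (1−α)·gL, so gY − gA − gL = α(gK − gL).
7.7 − 3.8 − 2.8 = α × (7.1 − 2.8).
1.1 = 4.3 α, so α = 0.2558.

Capital's share of income is 0.26.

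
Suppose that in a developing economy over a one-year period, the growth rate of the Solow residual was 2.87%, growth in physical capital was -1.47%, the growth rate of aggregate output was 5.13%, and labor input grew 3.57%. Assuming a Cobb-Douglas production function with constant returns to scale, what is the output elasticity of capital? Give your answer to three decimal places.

gY = gA + α·gK + (1−α)·gL, so gY − gA − gL = α(gK − gL).
5.13 − 2.87 − 3.57 = α × (-1.47 − 3.57).
-1.31 = -5.04 α, so α = 0.25992.

α = 0.260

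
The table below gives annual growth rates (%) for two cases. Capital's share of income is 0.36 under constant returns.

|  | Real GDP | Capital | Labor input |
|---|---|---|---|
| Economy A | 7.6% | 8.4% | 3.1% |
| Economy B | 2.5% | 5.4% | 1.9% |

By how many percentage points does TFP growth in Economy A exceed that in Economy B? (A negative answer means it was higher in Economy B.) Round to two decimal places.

Labor's share = 1 − 0.36 = 0.64.
Economy A: TFP = 7.6 − 3.024 − 1.984 = 2.592%.
Economy B: TFP = 2.5 − 1.944 − 1.216 = -0.66%.
Difference = 2.592 − (-0.66) = 3.252 pp.

3.25 percentage points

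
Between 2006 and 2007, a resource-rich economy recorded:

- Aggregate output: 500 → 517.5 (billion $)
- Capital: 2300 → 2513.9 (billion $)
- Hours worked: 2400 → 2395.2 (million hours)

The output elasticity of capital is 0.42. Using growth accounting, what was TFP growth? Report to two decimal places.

-0.29%

Aggregate output growth = (517.5 − 500) / 500 = 3.5%.
Capital growth = (2513.9 − 2300) / 2300 = 9.3%.
Hours worked growth = (2395.2 − 2400) / 2400 = -0.2%.
Labor's share = 1 − 0.42 = 0.58.
Capital: 0.42 × 9.3 = 3.906 pp.
Hours worked: 0.58 × (-0.2) = -0.116 pp.
TFP growth = 3.5 − 3.79 = -0.29%.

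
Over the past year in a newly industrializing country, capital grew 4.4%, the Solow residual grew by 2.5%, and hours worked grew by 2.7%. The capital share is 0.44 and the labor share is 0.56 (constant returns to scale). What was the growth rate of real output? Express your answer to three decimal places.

Labor's share = 1 − 0.44 = 0.56.
Capital: 0.44 × 4.4 = 1.936 pp.
Hours worked: 0.56 × 2.7 = 1.512 pp.
Output growth = 2.5 + 3.448 = 5.948%.

5.948%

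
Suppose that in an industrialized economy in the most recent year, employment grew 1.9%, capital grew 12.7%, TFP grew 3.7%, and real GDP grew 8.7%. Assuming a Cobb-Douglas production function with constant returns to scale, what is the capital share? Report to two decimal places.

gY = gA + α·gK + (1−α)·gL, so gY − gA − gL = α(gK − gL).
8.7 − 3.7 − 1.9 = α × (12.7 − 1.9).
3.1 = 10.8 α, so α = 0.287.

The capital share is 0.29.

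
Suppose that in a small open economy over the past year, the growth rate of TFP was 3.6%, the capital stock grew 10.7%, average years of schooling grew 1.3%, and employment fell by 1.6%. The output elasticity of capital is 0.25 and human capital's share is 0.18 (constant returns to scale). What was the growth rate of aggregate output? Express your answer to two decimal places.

5.60%

Labor's share = 1 − 0.25 − 0.18 = 0.57.
The capital stock: 0.25 × 10.7 = 2.675 pp.
Average years of schooling: 0.18 × 1.3 = 0.234 pp.
Employment: 0.57 × (-1.6) = -0.912 pp.
Output growth = 3.6 + 1.997 = 5.597%.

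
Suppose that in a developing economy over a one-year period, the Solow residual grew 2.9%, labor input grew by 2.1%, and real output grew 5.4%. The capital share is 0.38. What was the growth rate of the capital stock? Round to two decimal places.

Labor's share = 1 − 0.38 = 0.62.
gY = gA + 0.62×2.1 + 0.38×g.
0.38×g = 5.4 − 2.9 − 1.302 = 1.198.
g = 1.198 / 0.38 = 3.1526%.

3.15%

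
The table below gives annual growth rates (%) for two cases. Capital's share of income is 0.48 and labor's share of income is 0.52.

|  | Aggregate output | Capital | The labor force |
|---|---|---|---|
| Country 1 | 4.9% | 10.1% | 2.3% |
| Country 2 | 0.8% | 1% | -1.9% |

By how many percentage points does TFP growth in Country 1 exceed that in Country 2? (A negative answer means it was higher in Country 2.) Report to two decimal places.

-2.45 percentage points

Labor's share = 1 − 0.48 = 0.52.
Country 1: TFP = 4.9 − 4.848 − 1.196 = -1.144%.
Country 2: TFP = 0.8 − 0.48 + 0.988 = 1.308%.
Difference = -1.144 − (1.308) = -2.452 pp.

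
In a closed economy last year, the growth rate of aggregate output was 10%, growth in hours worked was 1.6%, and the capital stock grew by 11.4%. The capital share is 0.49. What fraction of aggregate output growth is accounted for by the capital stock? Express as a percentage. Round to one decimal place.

The capital stock contributed 0.49 × 11.4 = 5.586 pp.
Share of growth = 5.586 / 10 × 100 = 55.86%.

The capital stock accounted for 55.9% of growth.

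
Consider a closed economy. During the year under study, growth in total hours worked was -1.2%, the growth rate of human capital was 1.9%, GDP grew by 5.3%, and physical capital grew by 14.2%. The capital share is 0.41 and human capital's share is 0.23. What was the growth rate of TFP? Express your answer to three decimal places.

-0.527%

Labor's share = 1 − 0.41 − 0.23 = 0.36.
Physical capital: 0.41 × 14.2 = 5.822 pp.
Human capital: 0.23 × 1.9 = 0.437 pp.
Total hours worked: 0.36 × (-1.2) = -0.432 pp.
TFP growth = 5.3 − 5.827 = -0.527%.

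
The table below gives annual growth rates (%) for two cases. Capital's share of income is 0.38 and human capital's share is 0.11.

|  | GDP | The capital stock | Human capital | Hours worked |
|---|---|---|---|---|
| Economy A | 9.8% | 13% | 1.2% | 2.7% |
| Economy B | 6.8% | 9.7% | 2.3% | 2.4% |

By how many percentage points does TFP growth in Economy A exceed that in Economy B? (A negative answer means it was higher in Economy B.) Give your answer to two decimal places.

Labor's share = 1 − 0.38 − 0.11 = 0.51.
Economy A: TFP = 9.8 − 4.94 − 0.132 − 1.377 = 3.351%.
Economy B: TFP = 6.8 − 3.686 − 0.253 − 1.224 = 1.637%.
Difference = 3.351 − (1.637) = 1.714 pp.

1.71 percentage points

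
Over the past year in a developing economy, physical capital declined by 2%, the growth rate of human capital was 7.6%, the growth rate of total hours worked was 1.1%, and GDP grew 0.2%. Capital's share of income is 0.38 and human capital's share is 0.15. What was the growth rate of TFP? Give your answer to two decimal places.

-0.70%

Labor's share = 1 − 0.38 − 0.15 = 0.47.
Physical capital: 0.38 × (-2) = -0.76 pp.
Human capital: 0.15 × 7.6 = 1.14 pp.
Total hours worked: 0.47 × 1.1 = 0.517 pp.
TFP growth = 0.2 − 0.897 = -0.697%.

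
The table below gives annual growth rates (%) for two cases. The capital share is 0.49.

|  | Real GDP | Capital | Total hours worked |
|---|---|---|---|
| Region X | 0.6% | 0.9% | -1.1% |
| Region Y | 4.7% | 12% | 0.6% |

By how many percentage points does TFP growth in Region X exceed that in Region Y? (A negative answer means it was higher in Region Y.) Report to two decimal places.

2.21 percentage points

Labor's share = 1 − 0.49 = 0.51.
Region X: TFP = 0.6 − 0.441 + 0.561 = 0.72%.
Region Y: TFP = 4.7 − 5.88 − 0.306 = -1.486%.
Difference = 0.72 − (-1.486) = 2.206 pp.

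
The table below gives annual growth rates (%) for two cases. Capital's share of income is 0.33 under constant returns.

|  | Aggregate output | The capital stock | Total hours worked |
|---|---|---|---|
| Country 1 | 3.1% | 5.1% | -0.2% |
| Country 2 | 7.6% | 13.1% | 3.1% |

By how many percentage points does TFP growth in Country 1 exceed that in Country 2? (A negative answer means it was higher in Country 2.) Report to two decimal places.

Labor's share = 1 − 0.33 = 0.67.
Country 1: TFP = 3.1 − 1.683 + 0.134 = 1.551%.
Country 2: TFP = 7.6 − 4.323 − 2.077 = 1.2%.
Difference = 1.551 − (1.2) = 0.351 pp.

0.35 percentage points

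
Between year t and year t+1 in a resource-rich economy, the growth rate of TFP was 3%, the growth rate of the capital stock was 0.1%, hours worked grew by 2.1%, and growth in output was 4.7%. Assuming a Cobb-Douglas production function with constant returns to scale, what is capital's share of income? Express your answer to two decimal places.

α = 0.20

gY = gA + α·gK + (1−α)·gL, so gY − gA − gL = α(gK − gL).
4.7 − 3 − 2.1 = α × (0.1 − 2.1).
-0.4 = -2 α, so α = 0.2.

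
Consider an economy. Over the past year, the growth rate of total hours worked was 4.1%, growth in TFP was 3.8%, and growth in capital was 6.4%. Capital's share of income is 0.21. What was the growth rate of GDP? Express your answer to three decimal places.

Labor's share = 1 − 0.21 = 0.79.
Capital: 0.21 × 6.4 = 1.344 pp.
Total hours worked: 0.79 × 4.1 = 3.239 pp.
Output growth = 3.8 + 4.583 = 8.383%.

8.383%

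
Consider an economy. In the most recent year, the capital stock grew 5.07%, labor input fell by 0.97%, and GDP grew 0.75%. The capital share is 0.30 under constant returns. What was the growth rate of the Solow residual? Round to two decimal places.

Labor's share = 1 − 0.3 = 0.7.
The capital stock: 0.3 × 5.07 = 1.521 pp.
Labor input: 0.7 × (-0.97) = -0.679 pp.
TFP growth = 0.75 − 0.842 = -0.092%.

-0.09%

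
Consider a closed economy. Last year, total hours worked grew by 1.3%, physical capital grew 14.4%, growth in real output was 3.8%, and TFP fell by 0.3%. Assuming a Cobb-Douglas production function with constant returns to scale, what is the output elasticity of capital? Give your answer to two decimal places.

gY = gA + α·gK + (1−α)·gL, so gY − gA − gL = α(gK − gL).
3.8 + 0.3 − 1.3 = α × (14.4 − 1.3).
2.8 = 13.1 α, so α = 0.2137.

The output elasticity of capital is 0.21.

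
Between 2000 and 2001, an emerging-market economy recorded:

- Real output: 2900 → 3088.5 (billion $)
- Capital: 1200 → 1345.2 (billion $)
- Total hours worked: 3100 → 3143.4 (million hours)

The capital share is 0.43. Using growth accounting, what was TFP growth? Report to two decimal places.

0.50%

Real output growth = (3088.5 − 2900) / 2900 = 6.5%.
Capital growth = (1345.2 − 1200) / 1200 = 12.1%.
Total hours worked growth = (3143.4 − 3100) / 3100 = 1.4%.
Labor's share = 1 − 0.43 = 0.57.
Capital: 0.43 × 12.1 = 5.203 pp.
Total hours worked: 0.57 × 1.4 = 0.798 pp.
TFP growth = 6.5 − 6.001 = 0.499%.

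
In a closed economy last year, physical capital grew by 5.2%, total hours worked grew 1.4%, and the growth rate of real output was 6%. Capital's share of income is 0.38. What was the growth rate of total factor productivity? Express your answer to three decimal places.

Total factor productivity growth was 3.156%.

Labor's share = 1 − 0.38 = 0.62.
Physical capital: 0.38 × 5.2 = 1.976 pp.
Total hours worked: 0.62 × 1.4 = 0.868 pp.
TFP growth = 6 − 2.844 = 3.156%.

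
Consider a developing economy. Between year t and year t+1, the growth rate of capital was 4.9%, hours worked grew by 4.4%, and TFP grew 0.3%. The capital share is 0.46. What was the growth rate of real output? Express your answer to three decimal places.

Labor's share = 1 − 0.46 = 0.54.
Capital: 0.46 × 4.9 = 2.254 pp.
Hours worked: 0.54 × 4.4 = 2.376 pp.
Output growth = 0.3 + 4.63 = 4.93%.

Real output grew 4.930%.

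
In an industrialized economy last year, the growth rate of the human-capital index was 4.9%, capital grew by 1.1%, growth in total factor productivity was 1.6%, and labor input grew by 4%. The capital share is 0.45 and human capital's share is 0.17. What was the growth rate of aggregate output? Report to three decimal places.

Labor's share = 1 − 0.45 − 0.17 = 0.38.
Capital: 0.45 × 1.1 = 0.495 pp.
The human-capital index: 0.17 × 4.9 = 0.833 pp.
Labor input: 0.38 × 4 = 1.52 pp.
Output growth = 1.6 + 2.848 = 4.448%.

4.448%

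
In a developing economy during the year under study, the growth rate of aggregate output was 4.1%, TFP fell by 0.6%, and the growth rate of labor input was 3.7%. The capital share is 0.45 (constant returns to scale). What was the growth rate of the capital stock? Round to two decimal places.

5.92%

Labor's share = 1 − 0.45 = 0.55.
gY = gA + 0.55×3.7 + 0.45×g.
0.45×g = 4.1 + 0.6 − 2.035 = 2.665.
g = 2.665 / 0.45 = 5.9222%.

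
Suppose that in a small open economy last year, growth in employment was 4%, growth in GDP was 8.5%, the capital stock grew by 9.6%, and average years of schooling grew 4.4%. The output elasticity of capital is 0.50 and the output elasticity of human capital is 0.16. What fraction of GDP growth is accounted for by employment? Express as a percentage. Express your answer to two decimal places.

16.00%

Labor's share = 1 − 0.5 − 0.16 = 0.34.
Employment contributed 0.34 × 4 = 1.36 pp.
Share of growth = 1.36 / 8.5 × 100 = 16%.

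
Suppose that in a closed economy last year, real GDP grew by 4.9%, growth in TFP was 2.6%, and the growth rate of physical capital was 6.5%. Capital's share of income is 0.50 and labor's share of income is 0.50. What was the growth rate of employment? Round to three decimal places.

-1.900%

Labor's share = 1 − 0.5 = 0.5.
gY = gA + 0.5×6.5 + 0.5×g.
0.5×g = 4.9 − 2.6 − 3.25 = -0.95.
g = -0.95 / 0.5 = -1.9%.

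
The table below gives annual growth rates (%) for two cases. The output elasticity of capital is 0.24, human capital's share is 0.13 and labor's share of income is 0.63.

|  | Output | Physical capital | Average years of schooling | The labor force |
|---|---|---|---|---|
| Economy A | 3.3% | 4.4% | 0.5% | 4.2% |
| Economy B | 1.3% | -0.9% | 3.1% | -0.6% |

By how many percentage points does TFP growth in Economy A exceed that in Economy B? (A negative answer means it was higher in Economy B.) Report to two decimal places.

-1.96 percentage points

Labor's share = 1 − 0.24 − 0.13 = 0.63.
Economy A: TFP = 3.3 − 1.056 − 0.065 − 2.646 = -0.467%.
Economy B: TFP = 1.3 + 0.216 − 0.403 + 0.378 = 1.491%.
Difference = -0.467 − (1.491) = -1.958 pp.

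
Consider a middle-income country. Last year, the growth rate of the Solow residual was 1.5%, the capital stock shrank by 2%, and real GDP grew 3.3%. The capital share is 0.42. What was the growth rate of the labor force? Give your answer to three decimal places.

Labor's share = 1 − 0.42 = 0.58.
gY = gA + 0.42×(-2) + 0.58×g.
0.58×g = 3.3 − 1.5 + 0.84 = 2.64.
g = 2.64 / 0.58 = 4.55172%.

4.552%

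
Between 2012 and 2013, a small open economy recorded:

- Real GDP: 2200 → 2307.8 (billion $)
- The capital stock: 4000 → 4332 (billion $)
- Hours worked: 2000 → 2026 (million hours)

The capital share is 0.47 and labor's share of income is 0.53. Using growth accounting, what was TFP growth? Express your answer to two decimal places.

0.31%

Real GDP growth = (2307.8 − 2200) / 2200 = 4.9%.
The capital stock growth = (4332 − 4000) / 4000 = 8.3%.
Hours worked growth = (2026 − 2000) / 2000 = 1.3%.
Labor's share = 1 − 0.47 = 0.53.
The capital stock: 0.47 × 8.3 = 3.901 pp.
Hours worked: 0.53 × 1.3 = 0.689 pp.
TFP growth = 4.9 − 4.59 = 0.31%.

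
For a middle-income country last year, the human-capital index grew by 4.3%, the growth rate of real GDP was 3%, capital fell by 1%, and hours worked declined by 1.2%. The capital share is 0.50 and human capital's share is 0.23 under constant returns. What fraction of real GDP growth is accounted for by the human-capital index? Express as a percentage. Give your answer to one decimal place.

33.0%

The human-capital index contributed 0.23 × 4.3 = 0.989 pp.
Share of growth = 0.989 / 3 × 100 = 32.967%.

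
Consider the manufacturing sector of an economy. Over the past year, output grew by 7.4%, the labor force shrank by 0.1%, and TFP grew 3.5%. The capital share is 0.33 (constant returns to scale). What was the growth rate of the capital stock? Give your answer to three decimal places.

The capital stock growth was 12.021%.

Labor's share = 1 − 0.33 = 0.67.
gY = gA + 0.67×(-0.1) + 0.33×g.
0.33×g = 7.4 − 3.5 + 0.067 = 3.967.
g = 3.967 / 0.33 = 12.02121%.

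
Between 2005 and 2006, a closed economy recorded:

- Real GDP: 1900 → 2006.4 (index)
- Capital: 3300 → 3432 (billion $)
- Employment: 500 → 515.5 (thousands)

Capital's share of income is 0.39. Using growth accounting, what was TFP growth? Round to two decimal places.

Real GDP growth = (2006.4 − 1900) / 1900 = 5.6%.
Capital growth = (3432 − 3300) / 3300 = 4%.
Employment growth = (515.5 − 500) / 500 = 3.1%.
Labor's share = 1 − 0.39 = 0.61.
Capital: 0.39 × 4 = 1.56 pp.
Employment: 0.61 × 3.1 = 1.891 pp.
TFP growth = 5.6 − 3.451 = 2.149%.

2.15%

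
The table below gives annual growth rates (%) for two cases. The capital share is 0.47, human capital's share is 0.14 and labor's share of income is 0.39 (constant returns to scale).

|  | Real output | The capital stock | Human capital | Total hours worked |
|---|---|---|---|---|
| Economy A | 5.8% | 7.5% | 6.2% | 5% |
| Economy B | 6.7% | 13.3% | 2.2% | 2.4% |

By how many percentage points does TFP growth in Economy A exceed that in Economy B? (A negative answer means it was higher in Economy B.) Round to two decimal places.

Labor's share = 1 − 0.47 − 0.14 = 0.39.
Economy A: TFP = 5.8 − 3.525 − 0.868 − 1.95 = -0.543%.
Economy B: TFP = 6.7 − 6.251 − 0.308 − 0.936 = -0.795%.
Difference = -0.543 − (-0.795) = 0.252 pp.

0.25 percentage points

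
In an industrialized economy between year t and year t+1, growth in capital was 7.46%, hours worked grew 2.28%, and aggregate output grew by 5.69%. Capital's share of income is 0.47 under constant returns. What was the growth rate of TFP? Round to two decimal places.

TFP growth was 0.98%.

Labor's share = 1 − 0.47 = 0.53.
Capital: 0.47 × 7.46 = 3.5062 pp.
Hours worked: 0.53 × 2.28 = 1.2084 pp.
TFP growth = 5.69 − 4.7146 = 0.9754%.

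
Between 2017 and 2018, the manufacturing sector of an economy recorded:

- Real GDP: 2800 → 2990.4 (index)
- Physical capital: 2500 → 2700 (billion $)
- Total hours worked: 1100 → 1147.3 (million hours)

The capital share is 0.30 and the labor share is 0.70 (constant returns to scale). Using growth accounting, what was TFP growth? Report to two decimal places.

TFP grew 1.39%.

Real GDP growth = (2990.4 − 2800) / 2800 = 6.8%.
Physical capital growth = (2700 − 2500) / 2500 = 8%.
Total hours worked growth = (1147.3 − 1100) / 1100 = 4.3%.
Labor's share = 1 − 0.3 = 0.7.
Physical capital: 0.3 × 8 = 2.4 pp.
Total hours worked: 0.7 × 4.3 = 3.01 pp.
TFP growth = 6.8 − 5.41 = 1.39%.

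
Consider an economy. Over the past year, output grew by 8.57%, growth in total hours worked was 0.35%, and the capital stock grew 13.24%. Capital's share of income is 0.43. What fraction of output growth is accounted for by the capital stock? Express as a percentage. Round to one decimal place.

The capital stock accounted for 66.4% of growth.

The capital stock contributed 0.43 × 13.24 = 5.6932 pp.
Share of growth = 5.6932 / 8.57 × 100 = 66.432%.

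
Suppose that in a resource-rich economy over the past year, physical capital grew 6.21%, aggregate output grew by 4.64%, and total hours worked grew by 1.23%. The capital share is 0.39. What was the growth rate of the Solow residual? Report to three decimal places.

The Solow residual grew 1.468%.

Labor's share = 1 − 0.39 = 0.61.
Physical capital: 0.39 × 6.21 = 2.4219 pp.
Total hours worked: 0.61 × 1.23 = 0.7503 pp.
TFP growth = 4.64 − 3.1722 = 1.4678%.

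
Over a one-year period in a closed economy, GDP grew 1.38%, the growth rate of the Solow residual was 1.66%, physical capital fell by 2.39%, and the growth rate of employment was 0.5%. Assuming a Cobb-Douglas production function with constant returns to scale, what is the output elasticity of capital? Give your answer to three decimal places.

gY = gA + α·gK + (1−α)·gL, so gY − gA − gL = α(gK − gL).
1.38 − 1.66 − 0.5 = α × (-2.39 − 0.5).
-0.78 = -2.89 α, so α = 0.2699.

0.270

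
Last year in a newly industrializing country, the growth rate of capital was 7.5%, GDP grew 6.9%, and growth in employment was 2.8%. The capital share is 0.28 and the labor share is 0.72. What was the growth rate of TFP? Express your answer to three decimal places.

TFP growth was 2.784%.

Labor's share = 1 − 0.28 = 0.72.
Capital: 0.28 × 7.5 = 2.1 pp.
Employment: 0.72 × 2.8 = 2.016 pp.
TFP growth = 6.9 − 4.116 = 2.784%.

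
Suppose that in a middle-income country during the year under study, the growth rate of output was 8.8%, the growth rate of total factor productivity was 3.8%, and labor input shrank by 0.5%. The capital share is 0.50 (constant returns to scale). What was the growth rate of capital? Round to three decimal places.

Capital grew 10.500%.

Labor's share = 1 − 0.5 = 0.5.
gY = gA + 0.5×(-0.5) + 0.5×g.
0.5×g = 8.8 − 3.8 + 0.25 = 5.25.
g = 5.25 / 0.5 = 10.5%.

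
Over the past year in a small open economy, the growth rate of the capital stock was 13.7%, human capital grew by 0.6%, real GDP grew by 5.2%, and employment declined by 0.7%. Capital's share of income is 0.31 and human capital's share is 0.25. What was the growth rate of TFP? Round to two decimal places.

1.11%

Labor's share = 1 − 0.31 − 0.25 = 0.44.
The capital stock: 0.31 × 13.7 = 4.247 pp.
Human capital: 0.25 × 0.6 = 0.15 pp.
Employment: 0.44 × (-0.7) = -0.308 pp.
TFP growth = 5.2 − 4.089 = 1.111%.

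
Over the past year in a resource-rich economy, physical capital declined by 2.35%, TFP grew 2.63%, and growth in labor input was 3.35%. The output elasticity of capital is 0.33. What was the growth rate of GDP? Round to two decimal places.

GDP grew 4.10%.

Labor's share = 1 − 0.33 = 0.67.
Physical capital: 0.33 × (-2.35) = -0.7755 pp.
Labor input: 0.67 × 3.35 = 2.2445 pp.
Output growth = 2.63 + 1.469 = 4.099%.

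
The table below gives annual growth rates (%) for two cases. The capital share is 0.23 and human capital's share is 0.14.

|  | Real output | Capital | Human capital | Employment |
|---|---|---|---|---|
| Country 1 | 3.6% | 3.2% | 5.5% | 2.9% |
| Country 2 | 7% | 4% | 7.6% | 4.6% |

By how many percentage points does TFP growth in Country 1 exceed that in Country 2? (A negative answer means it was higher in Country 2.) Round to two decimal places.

Labor's share = 1 − 0.23 − 0.14 = 0.63.
Country 1: TFP = 3.6 − 0.736 − 0.77 − 1.827 = 0.267%.
Country 2: TFP = 7 − 0.92 − 1.064 − 2.898 = 2.118%.
Difference = 0.267 − (2.118) = -1.851 pp.

-1.85 percentage points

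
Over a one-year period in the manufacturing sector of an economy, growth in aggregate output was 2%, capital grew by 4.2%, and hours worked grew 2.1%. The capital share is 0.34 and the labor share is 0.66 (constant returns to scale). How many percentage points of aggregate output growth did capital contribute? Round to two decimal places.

1.43 percentage points

Contribution = share × growth = 0.34 × 4.2 = 1.428 pp.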